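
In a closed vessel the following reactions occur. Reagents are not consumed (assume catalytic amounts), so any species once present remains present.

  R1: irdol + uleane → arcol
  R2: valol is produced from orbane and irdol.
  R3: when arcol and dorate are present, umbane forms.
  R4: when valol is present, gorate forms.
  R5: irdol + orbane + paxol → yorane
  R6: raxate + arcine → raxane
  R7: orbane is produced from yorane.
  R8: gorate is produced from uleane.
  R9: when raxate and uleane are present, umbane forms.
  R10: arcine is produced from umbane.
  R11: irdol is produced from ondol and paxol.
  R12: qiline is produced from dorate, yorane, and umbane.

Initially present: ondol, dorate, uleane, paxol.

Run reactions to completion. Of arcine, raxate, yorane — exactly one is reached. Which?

arcine

ondol and paxol present → irdol forms (R11).
irdol and uleane present → arcol forms (R1).
arcol and dorate present → umbane forms (R3).
umbane present → arcine forms (R10).
No rule produces raxate, and it is not given. yorane would need irdol, orbane, and paxol (R5), but orbane never forms.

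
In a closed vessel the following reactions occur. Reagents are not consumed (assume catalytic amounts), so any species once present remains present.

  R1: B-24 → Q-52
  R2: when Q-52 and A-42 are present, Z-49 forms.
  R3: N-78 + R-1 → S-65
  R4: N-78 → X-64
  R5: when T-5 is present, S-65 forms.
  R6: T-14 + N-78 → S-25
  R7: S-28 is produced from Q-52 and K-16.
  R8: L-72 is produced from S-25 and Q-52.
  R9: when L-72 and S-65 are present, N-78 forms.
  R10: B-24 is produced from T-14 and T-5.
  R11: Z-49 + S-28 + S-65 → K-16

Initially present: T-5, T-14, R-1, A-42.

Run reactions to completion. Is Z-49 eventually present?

T-14 and T-5 present → B-24 forms (R10).
B-24 present → Q-52 forms (R1).
Q-52 and A-42 present → Z-49 forms (R2).

Yes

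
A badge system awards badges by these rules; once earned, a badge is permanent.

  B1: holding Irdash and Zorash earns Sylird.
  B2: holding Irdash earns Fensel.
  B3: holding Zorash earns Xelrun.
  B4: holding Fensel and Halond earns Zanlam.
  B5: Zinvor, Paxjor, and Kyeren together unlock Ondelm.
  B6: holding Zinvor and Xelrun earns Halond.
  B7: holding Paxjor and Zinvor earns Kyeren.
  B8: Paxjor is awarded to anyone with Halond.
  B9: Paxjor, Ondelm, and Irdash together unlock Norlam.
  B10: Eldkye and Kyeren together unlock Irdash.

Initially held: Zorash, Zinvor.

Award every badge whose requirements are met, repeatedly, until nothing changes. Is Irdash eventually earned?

No

Irdash would need Eldkye and Kyeren (B10), but Eldkye is never earned.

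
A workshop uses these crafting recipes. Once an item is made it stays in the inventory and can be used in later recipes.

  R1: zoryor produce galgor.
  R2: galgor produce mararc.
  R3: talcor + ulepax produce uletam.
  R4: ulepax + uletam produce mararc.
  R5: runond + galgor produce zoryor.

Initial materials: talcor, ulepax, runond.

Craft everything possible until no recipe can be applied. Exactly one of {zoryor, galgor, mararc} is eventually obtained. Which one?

talcor + ulepax → uletam (R3).
Using R4, ulepax and uletam make mararc.
galgor would need zoryor (R1), but zoryor is never obtained. zoryor would need runond and galgor (R5), but galgor is never obtained.

mararc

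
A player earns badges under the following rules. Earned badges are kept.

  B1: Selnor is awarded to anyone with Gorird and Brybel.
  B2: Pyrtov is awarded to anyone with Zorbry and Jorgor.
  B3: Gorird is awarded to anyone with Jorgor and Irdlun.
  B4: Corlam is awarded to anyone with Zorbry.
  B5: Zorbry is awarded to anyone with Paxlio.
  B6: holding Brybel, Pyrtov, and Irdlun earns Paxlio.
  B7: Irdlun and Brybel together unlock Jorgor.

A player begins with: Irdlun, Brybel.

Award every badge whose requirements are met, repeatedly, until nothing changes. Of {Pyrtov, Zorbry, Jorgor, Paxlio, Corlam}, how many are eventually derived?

1

With Irdlun and Brybel, Jorgor is earned (B7).
Pyrtov would need Zorbry and Jorgor (B2), but Zorbry is never earned.
Zorbry would need Paxlio (B5), but Paxlio is never earned.
Jorgor: reached.
Paxlio would need Brybel, Pyrtov, and Irdlun (B6), but Pyrtov is never earned.
Corlam would need Zorbry (B4), but Zorbry is never earned.
Reached: Jorgor — 1 of the 5.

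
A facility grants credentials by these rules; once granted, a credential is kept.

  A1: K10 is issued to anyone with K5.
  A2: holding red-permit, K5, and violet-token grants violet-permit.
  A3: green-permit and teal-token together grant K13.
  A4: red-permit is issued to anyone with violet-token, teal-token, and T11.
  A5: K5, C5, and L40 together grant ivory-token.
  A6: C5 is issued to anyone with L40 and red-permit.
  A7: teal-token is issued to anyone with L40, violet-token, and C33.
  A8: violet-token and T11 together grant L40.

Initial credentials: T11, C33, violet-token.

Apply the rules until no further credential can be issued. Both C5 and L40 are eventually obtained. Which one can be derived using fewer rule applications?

L40

L40: Holding violet-token and T11 grants L40 (A8). [1 rule application]
C5: Holding violet-token and T11 grants L40 (A8). Holding L40, violet-token, and C33 grants teal-token (A7). Holding violet-token, teal-token, and T11 grants red-permit (A4). Holding L40 and red-permit grants C5 (A6). [4 rule applications]
L40 needs fewer.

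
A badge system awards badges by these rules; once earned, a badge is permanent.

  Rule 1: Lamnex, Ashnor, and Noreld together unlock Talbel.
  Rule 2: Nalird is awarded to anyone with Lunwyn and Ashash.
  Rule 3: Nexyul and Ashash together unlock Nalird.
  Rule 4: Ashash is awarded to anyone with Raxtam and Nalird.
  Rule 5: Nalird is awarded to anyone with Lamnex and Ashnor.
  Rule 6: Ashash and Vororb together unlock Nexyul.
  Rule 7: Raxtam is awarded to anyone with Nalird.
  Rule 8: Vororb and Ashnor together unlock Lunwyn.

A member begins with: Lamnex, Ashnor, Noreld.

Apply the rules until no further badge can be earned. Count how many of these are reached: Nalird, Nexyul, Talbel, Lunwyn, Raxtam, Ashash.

4

With Lamnex and Ashnor, Nalird is earned (Rule 5).
With Lamnex, Ashnor, and Noreld, Talbel is earned (Rule 1).
With Nalird, Raxtam is earned (Rule 7).
With Raxtam and Nalird, Ashash is earned (Rule 4).
Nalird: reached.
Nexyul would need Ashash and Vororb (Rule 6), but Vororb is never earned.
Talbel: reached.
Lunwyn would need Vororb and Ashnor (Rule 8), but Vororb is never earned.
Raxtam: reached.
Ashash: reached.
Reached: Nalird, Talbel, Raxtam, and Ashash — 4 of the 6.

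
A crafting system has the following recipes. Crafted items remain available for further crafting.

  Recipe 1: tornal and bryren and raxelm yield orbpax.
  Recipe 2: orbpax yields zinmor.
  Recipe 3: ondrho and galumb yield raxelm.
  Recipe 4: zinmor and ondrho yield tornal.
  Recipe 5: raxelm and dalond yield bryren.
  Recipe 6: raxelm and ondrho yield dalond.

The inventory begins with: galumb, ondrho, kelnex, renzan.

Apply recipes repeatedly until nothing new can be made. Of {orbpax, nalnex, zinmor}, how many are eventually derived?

0

orbpax would need tornal, bryren, and raxelm (Recipe 1), but tornal is never obtained.
No rule produces nalnex, and it is not given.
zinmor would need orbpax (Recipe 2), but orbpax is never obtained.
None of the 3 are reached.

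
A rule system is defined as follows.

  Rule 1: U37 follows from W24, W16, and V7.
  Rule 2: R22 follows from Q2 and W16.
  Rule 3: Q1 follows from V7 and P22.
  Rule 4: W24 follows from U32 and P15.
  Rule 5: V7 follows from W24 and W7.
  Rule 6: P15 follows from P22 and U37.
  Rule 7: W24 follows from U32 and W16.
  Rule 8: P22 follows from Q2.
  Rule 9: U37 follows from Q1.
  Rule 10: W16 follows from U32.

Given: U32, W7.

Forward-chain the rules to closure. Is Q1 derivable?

Q1 would need V7 and P22 (Rule 3), but P22 is never established.

No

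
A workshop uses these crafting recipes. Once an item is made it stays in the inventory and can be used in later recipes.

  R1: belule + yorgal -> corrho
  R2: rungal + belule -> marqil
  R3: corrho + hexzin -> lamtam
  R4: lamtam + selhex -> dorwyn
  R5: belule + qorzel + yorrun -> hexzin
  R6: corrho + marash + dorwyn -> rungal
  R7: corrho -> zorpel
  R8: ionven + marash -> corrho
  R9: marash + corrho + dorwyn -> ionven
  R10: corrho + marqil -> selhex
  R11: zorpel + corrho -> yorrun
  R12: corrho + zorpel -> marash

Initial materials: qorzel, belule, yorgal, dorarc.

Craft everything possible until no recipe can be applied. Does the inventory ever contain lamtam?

Yes

belule + yorgal -> corrho (R1).
corrho -> zorpel (R7).
zorpel + corrho -> yorrun (R11).
belule + qorzel + yorrun -> hexzin (R5).
corrho + hexzin -> lamtam (R3).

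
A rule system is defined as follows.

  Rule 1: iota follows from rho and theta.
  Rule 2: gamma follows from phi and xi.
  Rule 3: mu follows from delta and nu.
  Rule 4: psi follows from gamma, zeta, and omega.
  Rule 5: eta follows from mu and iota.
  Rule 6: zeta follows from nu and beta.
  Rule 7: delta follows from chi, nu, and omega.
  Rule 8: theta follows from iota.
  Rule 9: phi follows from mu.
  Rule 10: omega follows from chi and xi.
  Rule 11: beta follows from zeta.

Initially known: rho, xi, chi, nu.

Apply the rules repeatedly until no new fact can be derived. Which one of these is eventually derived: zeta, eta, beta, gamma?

chi and xi hold, so omega follows (Rule 10).
chi, nu, and omega hold, so delta follows (Rule 7).
delta and nu hold, so mu follows (Rule 3).
mu holds, so phi follows (Rule 9).
phi and xi hold, so gamma follows (Rule 2).
zeta would need nu and beta (Rule 6), but beta is never established. beta would need zeta (Rule 11), but zeta is never established. eta would need mu and iota (Rule 5), but iota is never established.

gamma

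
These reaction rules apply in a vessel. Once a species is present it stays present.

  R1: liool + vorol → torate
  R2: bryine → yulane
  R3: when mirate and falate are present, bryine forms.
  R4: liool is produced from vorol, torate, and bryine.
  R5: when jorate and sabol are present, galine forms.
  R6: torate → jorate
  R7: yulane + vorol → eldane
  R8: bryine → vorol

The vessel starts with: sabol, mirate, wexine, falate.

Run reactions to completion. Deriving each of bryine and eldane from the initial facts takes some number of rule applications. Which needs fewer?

bryine: mirate and falate present → bryine forms (R3). [1 rule application]
eldane: mirate and falate present → bryine forms (R3). bryine present → vorol forms (R8). bryine present → yulane forms (R2). yulane and vorol present → eldane forms (R7). [4 rule applications]
bryine needs fewer.

bryine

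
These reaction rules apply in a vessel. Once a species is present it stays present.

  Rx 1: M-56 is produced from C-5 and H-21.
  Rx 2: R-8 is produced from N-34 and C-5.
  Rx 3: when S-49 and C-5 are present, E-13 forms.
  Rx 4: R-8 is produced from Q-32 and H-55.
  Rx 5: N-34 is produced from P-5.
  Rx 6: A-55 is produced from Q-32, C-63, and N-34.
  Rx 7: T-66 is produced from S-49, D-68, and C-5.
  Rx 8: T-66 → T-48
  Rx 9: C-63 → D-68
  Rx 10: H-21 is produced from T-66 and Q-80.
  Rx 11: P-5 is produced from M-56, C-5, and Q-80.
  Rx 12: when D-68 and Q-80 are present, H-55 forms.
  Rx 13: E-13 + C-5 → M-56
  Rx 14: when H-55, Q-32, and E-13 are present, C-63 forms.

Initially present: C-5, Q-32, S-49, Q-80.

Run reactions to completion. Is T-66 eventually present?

No

T-66 would need S-49, D-68, and C-5 (Rx 7), but D-68 never forms.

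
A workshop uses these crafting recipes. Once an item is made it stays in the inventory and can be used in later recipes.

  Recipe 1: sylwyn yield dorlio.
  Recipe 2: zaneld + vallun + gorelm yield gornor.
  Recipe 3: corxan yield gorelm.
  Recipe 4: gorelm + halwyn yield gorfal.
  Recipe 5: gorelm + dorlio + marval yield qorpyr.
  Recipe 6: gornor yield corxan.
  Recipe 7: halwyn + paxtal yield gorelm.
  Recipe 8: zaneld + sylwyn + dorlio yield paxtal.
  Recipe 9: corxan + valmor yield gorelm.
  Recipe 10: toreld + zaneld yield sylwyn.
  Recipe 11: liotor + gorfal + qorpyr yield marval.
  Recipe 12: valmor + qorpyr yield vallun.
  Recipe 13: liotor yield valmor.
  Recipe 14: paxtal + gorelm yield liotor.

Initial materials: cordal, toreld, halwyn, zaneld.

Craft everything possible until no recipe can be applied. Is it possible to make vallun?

vallun would need valmor and qorpyr (Recipe 12), but qorpyr is never obtained.

No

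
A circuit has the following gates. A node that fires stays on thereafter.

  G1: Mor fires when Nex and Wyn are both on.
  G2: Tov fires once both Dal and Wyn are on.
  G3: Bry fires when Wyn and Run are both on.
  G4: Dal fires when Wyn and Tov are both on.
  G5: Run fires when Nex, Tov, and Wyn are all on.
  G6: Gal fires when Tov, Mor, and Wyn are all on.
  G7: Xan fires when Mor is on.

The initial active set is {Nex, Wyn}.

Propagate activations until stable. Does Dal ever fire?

No

Dal would need Wyn and Tov (G4), but Tov never turns on.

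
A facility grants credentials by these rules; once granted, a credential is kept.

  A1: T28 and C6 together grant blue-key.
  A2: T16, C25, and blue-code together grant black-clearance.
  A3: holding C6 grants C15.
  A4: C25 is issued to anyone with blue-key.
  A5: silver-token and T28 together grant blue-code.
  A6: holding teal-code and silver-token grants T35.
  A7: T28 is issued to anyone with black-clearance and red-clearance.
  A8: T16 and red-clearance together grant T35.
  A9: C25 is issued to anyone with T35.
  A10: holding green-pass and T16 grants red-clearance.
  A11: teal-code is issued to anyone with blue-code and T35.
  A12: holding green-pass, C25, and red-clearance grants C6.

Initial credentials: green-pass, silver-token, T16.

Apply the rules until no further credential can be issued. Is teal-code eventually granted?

teal-code would need blue-code and T35 (A11), but blue-code is never granted.

No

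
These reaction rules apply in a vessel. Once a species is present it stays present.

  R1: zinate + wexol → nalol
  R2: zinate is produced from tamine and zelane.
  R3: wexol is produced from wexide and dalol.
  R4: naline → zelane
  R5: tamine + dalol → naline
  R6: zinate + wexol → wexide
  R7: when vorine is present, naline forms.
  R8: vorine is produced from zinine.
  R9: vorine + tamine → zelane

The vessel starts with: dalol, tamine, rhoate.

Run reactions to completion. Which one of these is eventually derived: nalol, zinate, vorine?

tamine and dalol present → naline forms (R5).
naline present → zelane forms (R4).
tamine and zelane present → zinate forms (R2).
vorine would need zinine (R8), but zinine never forms. nalol would need zinate and wexol (R1), but wexol never forms.

zinate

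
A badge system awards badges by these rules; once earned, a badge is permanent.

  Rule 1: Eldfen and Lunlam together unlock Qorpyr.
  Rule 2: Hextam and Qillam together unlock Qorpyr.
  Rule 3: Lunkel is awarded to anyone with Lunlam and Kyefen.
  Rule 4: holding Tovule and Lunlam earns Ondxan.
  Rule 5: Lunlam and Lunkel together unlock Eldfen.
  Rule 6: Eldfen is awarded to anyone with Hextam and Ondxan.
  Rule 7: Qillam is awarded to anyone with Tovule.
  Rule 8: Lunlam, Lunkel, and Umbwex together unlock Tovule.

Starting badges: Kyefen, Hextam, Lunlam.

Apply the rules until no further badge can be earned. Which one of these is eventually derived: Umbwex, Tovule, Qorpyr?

Qorpyr

With Lunlam and Kyefen, Lunkel is earned (Rule 3).
With Lunlam and Lunkel, Eldfen is earned (Rule 5).
With Eldfen and Lunlam, Qorpyr is earned (Rule 1).
Tovule would need Lunlam, Lunkel, and Umbwex (Rule 8), but Umbwex is never earned. No rule produces Umbwex, and it is not given.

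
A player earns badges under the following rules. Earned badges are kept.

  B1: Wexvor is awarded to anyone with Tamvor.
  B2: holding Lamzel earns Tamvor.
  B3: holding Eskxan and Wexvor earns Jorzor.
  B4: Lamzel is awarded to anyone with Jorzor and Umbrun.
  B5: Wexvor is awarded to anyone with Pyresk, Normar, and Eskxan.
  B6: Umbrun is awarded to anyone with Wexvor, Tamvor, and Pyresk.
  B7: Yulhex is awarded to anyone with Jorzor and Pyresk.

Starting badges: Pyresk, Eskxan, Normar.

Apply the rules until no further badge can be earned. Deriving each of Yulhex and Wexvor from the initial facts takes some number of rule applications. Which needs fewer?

Wexvor

Wexvor: With Pyresk, Normar, and Eskxan, Wexvor is earned (B5). [1 rule application]
Yulhex: With Pyresk, Normar, and Eskxan, Wexvor is earned (B5). With Eskxan and Wexvor, Jorzor is earned (B3). With Jorzor and Pyresk, Yulhex is earned (B7). [3 rule applications]
Wexvor needs fewer.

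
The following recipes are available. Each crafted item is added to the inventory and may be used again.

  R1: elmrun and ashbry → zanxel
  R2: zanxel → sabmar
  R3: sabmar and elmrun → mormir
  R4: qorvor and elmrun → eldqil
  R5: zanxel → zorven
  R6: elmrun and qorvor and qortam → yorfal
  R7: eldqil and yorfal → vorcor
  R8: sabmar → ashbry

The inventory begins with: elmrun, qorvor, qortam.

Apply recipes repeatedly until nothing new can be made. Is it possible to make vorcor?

Yes

Using R6, elmrun, qorvor, and qortam make yorfal.
Using R4, qorvor and elmrun make eldqil.
Using R7, eldqil and yorfal make vorcor.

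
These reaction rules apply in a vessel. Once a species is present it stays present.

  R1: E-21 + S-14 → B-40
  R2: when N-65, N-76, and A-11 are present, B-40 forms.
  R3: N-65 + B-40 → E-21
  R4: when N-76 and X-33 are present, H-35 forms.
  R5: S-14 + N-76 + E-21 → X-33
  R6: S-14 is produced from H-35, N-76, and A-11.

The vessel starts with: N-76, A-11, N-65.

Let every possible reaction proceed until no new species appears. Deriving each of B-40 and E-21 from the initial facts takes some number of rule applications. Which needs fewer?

B-40

B-40: N-65, N-76, and A-11 present → B-40 forms (R2). [1 rule application]
E-21: N-65, N-76, and A-11 present → B-40 forms (R2). N-65 and B-40 present → E-21 forms (R3). [2 rule applications]
B-40 needs fewer.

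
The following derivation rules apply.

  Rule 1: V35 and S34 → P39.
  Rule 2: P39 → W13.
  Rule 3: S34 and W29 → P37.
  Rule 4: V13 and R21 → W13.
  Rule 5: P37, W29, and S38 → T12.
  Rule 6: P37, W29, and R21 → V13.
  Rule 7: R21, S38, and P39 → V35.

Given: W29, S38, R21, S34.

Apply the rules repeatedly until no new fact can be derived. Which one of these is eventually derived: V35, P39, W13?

From S34 and W29, Rule 3 gives P37.
From P37, W29, and R21, Rule 6 gives V13.
V13 and R21 hold, so W13 follows (Rule 4).
V35 would need R21, S38, and P39 (Rule 7), but P39 is never established. P39 would need V35 and S34 (Rule 1), but V35 is never established.

W13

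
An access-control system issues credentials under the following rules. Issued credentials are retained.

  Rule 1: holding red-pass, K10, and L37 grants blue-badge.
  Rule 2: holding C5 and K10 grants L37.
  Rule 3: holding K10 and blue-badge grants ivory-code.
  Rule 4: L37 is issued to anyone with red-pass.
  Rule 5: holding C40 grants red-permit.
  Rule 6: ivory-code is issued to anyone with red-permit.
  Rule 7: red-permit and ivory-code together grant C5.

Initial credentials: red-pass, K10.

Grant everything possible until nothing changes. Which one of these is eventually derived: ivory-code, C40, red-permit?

ivory-code

Holding red-pass grants L37 (Rule 4).
Holding red-pass, K10, and L37 grants blue-badge (Rule 1).
Holding K10 and blue-badge grants ivory-code (Rule 3).
No rule produces C40, and it is not given. red-permit would need C40 (Rule 5), but C40 is never granted.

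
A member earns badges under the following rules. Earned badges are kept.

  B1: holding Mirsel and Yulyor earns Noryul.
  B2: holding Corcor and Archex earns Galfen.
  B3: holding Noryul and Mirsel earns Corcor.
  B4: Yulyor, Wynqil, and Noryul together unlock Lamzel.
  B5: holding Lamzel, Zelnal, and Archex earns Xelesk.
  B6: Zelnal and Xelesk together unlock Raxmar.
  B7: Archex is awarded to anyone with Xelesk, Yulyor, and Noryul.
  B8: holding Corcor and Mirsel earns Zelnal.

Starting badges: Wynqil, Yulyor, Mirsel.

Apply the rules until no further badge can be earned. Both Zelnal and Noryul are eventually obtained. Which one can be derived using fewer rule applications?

Noryul: With Mirsel and Yulyor, Noryul is earned (B1). [1 rule application]
Zelnal: With Mirsel and Yulyor, Noryul is earned (B1). With Noryul and Mirsel, Corcor is earned (B3). With Corcor and Mirsel, Zelnal is earned (B8). [3 rule applications]
Noryul needs fewer.

Noryul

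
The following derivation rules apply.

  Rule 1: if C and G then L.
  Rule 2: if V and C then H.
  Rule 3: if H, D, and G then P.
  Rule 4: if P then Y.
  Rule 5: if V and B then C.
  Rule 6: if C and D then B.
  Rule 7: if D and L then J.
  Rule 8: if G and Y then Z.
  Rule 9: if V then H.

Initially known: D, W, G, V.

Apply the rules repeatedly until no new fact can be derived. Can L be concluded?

L would need C and G (Rule 1), but C is never established.

No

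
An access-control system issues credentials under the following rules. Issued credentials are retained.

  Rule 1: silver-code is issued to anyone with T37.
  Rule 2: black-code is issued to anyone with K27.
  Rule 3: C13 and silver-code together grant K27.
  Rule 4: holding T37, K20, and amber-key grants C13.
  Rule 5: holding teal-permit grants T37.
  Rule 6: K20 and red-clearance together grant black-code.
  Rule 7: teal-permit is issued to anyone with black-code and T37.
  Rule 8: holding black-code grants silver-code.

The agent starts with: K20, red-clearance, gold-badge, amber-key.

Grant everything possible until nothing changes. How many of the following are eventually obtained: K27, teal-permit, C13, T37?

K27 would need C13 and silver-code (Rule 3), but C13 is never granted.
teal-permit would need black-code and T37 (Rule 7), but T37 is never granted.
C13 would need T37, K20, and amber-key (Rule 4), but T37 is never granted.
T37 would need teal-permit (Rule 5), but teal-permit is never granted.
None of the 4 are reached.

0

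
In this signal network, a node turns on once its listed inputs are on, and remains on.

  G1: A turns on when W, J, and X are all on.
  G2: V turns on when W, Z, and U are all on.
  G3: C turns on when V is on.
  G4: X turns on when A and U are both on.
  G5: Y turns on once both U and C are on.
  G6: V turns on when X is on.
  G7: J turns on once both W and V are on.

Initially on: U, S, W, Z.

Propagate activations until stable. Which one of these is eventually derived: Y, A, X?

Y

G2: W, Z, and U on → V on.
G3: V on → C on.
G5: U and C on → Y on.
X would need A and U (G4), but A never turns on. A would need W, J, and X (G1), but X never turns on.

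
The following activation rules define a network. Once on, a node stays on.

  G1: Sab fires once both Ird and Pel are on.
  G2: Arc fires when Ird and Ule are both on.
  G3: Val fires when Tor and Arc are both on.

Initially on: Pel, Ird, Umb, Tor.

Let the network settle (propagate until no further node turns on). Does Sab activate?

Yes

Ird and Pel are on, so Sab fires (G1).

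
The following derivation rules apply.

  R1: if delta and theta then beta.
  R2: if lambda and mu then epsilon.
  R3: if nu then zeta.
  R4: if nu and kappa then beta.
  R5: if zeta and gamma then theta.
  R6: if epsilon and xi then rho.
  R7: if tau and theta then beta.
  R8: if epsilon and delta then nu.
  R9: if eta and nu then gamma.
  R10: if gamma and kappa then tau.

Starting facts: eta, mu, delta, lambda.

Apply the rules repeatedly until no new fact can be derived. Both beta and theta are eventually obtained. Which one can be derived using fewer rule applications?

theta: From lambda and mu, R2 gives epsilon. From epsilon and delta, R8 gives nu. From nu, R3 gives zeta. eta and nu hold, so gamma follows (R9). From zeta and gamma, R5 gives theta. [5 rule applications]
beta: lambda and mu hold, so epsilon follows (R2). From epsilon and delta, R8 gives nu. nu holds, so zeta follows (R3). eta and nu hold, so gamma follows (R9). From zeta and gamma, R5 gives theta. From delta and theta, R1 gives beta. [6 rule applications]
theta needs fewer.

theta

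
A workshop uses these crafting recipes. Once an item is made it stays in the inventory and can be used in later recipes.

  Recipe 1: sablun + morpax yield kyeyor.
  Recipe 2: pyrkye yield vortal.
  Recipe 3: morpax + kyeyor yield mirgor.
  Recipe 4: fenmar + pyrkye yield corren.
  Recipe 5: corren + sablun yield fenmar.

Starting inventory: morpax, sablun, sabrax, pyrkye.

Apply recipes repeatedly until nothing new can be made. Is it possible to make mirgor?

Yes

sablun + morpax → kyeyor (Recipe 1).
morpax + kyeyor → mirgor (Recipe 3).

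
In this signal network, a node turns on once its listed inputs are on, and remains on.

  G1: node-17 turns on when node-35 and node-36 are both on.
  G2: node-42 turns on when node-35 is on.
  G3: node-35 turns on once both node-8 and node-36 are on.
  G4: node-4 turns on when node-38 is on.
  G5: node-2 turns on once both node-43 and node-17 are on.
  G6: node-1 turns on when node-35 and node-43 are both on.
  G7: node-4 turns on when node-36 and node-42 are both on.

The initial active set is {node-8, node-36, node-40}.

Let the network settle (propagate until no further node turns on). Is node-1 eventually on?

node-1 would need node-35 and node-43 (G6), but node-43 never turns on.

No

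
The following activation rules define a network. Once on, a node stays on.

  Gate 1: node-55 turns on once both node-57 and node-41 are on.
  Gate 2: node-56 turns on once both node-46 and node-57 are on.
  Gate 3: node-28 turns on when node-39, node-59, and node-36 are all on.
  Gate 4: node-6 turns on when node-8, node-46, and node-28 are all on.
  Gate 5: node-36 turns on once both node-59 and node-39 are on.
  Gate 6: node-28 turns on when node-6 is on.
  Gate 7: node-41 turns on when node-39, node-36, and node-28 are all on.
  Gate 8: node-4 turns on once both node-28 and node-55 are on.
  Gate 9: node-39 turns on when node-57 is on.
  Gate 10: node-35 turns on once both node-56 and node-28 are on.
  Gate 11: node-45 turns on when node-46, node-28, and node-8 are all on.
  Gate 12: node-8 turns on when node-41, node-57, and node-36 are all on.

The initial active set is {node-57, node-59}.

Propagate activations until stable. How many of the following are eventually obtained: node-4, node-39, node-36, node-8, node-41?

Gate 9: node-57 on → node-39 on.
Gate 5: node-59 and node-39 on → node-36 on.
node-39, node-59, and node-36 are on, so node-28 turns on (Gate 3).
Gate 7: node-39, node-36, and node-28 on → node-41 on.
node-57 and node-41 are on, so node-55 turns on (Gate 1).
Gate 12: node-41, node-57, and node-36 on → node-8 on.
node-28 and node-55 are on, so node-4 turns on (Gate 8).
node-4: reached.
node-39: reached.
node-36: reached.
node-8: reached.
node-41: reached.
All 5 are reached.

5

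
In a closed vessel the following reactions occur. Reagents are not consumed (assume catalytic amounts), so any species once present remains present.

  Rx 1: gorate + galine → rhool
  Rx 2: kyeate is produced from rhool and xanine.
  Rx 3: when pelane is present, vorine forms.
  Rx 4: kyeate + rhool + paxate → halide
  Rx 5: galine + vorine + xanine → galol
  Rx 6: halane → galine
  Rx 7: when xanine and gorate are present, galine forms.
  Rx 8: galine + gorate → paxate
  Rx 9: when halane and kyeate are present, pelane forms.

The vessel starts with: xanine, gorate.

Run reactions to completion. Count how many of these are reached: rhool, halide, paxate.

xanine and gorate present → galine forms (Rx 7).
gorate and galine present → rhool forms (Rx 1).
galine and gorate present → paxate forms (Rx 8).
rhool and xanine present → kyeate forms (Rx 2).
kyeate, rhool, and paxate present → halide forms (Rx 4).
rhool: reached.
halide: reached.
paxate: reached.
All 3 are reached.

3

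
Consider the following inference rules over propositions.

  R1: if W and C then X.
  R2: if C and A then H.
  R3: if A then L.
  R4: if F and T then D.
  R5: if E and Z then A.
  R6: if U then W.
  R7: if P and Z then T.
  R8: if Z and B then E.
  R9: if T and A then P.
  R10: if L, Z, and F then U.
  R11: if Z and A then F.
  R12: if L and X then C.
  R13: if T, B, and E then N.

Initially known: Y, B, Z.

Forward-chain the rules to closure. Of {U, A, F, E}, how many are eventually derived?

From Z and B, R8 gives E.
From E and Z, R5 gives A.
A holds, so L follows (R3).
Z and A hold, so F follows (R11).
From L, Z, and F, R10 gives U.
U: reached.
A: reached.
F: reached.
E: reached.
All 4 are reached.

4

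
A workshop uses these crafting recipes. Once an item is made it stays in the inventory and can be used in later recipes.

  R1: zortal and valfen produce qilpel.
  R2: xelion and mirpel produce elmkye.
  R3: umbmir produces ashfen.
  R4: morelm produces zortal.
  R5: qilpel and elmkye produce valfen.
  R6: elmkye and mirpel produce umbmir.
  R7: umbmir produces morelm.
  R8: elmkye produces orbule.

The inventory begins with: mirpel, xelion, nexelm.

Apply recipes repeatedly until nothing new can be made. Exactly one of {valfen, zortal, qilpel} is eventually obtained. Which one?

xelion and mirpel → elmkye (R2).
elmkye and mirpel → umbmir (R6).
umbmir → morelm (R7).
Using R4, morelm makes zortal.
qilpel would need zortal and valfen (R1), but valfen is never obtained. valfen would need qilpel and elmkye (R5), but qilpel is never obtained.

zortal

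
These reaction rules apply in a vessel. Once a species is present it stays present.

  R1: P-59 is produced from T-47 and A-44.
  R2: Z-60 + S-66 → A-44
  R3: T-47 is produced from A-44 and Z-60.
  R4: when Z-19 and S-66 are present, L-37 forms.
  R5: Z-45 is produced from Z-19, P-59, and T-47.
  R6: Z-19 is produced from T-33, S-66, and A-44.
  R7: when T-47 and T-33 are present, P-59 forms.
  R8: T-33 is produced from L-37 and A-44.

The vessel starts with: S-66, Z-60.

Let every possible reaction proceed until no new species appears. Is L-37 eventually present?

L-37 would need Z-19 and S-66 (R4), but Z-19 never forms.

No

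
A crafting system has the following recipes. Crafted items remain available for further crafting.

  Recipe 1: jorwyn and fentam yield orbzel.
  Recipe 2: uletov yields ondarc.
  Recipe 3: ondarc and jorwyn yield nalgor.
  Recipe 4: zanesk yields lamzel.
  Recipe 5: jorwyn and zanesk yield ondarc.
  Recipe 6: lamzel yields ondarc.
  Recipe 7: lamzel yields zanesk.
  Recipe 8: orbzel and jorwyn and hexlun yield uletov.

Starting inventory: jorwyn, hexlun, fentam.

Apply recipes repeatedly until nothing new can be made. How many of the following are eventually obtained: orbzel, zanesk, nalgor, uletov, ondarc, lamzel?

jorwyn and fentam → orbzel (Recipe 1).
Using Recipe 8, orbzel, jorwyn, and hexlun make uletov.
Using Recipe 2, uletov makes ondarc.
Using Recipe 3, ondarc and jorwyn make nalgor.
orbzel: reached.
zanesk would need lamzel (Recipe 7), but lamzel is never obtained.
nalgor: reached.
uletov: reached.
ondarc: reached.
lamzel would need zanesk (Recipe 4), but zanesk is never obtained.
Reached: orbzel, nalgor, uletov, and ondarc — 4 of the 6.

4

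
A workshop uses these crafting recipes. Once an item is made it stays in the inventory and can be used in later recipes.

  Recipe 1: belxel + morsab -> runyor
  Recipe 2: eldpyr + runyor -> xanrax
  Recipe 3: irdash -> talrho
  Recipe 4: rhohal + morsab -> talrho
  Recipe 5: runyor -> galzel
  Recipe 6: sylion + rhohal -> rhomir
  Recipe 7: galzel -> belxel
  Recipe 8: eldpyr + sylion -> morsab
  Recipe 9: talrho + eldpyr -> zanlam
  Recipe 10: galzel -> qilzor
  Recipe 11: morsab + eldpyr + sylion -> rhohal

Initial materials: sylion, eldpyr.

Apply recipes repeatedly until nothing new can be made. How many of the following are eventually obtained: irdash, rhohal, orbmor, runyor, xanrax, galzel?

eldpyr + sylion -> morsab (Recipe 8).
morsab + eldpyr + sylion -> rhohal (Recipe 11).
No rule produces irdash, and it is not given.
rhohal: reached.
No rule produces orbmor, and it is not given.
runyor would need belxel and morsab (Recipe 1), but belxel is never obtained.
xanrax would need eldpyr and runyor (Recipe 2), but runyor is never obtained.
galzel would need runyor (Recipe 5), but runyor is never obtained.
Reached: rhohal — 1 of the 6.

1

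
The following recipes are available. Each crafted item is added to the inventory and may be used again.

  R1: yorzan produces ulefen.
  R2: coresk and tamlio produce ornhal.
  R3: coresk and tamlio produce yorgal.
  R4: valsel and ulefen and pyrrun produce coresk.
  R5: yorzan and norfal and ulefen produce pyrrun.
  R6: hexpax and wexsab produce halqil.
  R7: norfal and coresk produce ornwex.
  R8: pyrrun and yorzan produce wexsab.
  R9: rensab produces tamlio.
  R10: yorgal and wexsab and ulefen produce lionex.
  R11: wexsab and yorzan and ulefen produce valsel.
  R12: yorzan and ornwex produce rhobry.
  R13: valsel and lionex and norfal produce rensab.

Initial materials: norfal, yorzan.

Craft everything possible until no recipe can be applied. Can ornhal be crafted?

No

ornhal would need coresk and tamlio (R2), but tamlio is never obtained.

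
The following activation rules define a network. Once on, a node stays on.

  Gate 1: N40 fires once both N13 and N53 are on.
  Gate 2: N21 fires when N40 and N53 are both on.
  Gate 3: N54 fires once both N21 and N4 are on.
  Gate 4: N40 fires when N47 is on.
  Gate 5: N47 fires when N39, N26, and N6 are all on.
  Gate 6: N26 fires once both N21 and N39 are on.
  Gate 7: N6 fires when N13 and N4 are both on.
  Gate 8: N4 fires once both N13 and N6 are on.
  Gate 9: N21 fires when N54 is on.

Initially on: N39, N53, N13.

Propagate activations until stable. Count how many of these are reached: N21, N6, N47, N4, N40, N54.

N13 and N53 are on, so N40 fires (Gate 1).
N40 and N53 are on, so N21 fires (Gate 2).
N21: reached.
N6 would need N13 and N4 (Gate 7), but N4 never turns on.
N47 would need N39, N26, and N6 (Gate 5), but N6 never turns on.
N4 would need N13 and N6 (Gate 8), but N6 never turns on.
N40: reached.
N54 would need N21 and N4 (Gate 3), but N4 never turns on.
Reached: N21 and N40 — 2 of the 6.

2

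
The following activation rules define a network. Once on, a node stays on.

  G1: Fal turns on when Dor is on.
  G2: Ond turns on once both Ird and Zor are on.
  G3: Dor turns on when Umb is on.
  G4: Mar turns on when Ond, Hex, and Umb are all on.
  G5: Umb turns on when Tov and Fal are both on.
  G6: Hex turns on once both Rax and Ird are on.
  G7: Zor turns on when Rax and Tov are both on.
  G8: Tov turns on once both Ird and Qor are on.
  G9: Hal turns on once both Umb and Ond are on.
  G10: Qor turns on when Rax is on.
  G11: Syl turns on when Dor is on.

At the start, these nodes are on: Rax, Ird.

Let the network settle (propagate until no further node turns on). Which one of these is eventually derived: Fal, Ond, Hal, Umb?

Ond

Rax is on, so Qor turns on (G10).
Ird and Qor are on, so Tov turns on (G8).
G7: Rax and Tov on → Zor on.
G2: Ird and Zor on → Ond on.
Fal would need Dor (G1), but Dor never turns on. Umb would need Tov and Fal (G5), but Fal never turns on. Hal would need Umb and Ond (G9), but Umb never turns on.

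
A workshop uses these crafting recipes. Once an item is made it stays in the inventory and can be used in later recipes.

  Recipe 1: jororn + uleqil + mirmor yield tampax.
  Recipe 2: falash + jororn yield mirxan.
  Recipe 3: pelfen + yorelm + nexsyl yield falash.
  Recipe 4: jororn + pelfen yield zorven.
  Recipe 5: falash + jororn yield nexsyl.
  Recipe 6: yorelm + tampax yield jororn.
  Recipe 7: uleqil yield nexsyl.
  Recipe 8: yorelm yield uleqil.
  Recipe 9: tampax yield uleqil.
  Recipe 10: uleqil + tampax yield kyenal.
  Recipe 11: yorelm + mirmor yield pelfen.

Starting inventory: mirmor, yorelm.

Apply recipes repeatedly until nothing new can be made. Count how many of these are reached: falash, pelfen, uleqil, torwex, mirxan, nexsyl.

Using Recipe 8, yorelm makes uleqil.
Using Recipe 11, yorelm and mirmor make pelfen.
Using Recipe 7, uleqil makes nexsyl.
Using Recipe 3, pelfen, yorelm, and nexsyl make falash.
falash: reached.
pelfen: reached.
uleqil: reached.
No rule produces torwex, and it is not given.
mirxan would need falash and jororn (Recipe 2), but jororn is never obtained.
nexsyl: reached.
Reached: falash, pelfen, uleqil, and nexsyl — 4 of the 6.

4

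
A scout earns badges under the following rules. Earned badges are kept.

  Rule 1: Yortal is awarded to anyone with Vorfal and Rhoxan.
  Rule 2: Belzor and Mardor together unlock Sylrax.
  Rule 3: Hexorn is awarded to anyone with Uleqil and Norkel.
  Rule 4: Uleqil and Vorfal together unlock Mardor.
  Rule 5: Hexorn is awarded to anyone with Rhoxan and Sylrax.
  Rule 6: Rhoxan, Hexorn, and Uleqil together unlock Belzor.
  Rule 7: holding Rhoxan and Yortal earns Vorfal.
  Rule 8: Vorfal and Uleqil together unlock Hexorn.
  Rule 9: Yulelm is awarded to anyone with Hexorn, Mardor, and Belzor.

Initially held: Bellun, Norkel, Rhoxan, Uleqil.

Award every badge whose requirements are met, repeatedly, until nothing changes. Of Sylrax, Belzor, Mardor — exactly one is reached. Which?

Belzor

With Uleqil and Norkel, Hexorn is earned (Rule 3).
With Rhoxan, Hexorn, and Uleqil, Belzor is earned (Rule 6).
Sylrax would need Belzor and Mardor (Rule 2), but Mardor is never earned. Mardor would need Uleqil and Vorfal (Rule 4), but Vorfal is never earned.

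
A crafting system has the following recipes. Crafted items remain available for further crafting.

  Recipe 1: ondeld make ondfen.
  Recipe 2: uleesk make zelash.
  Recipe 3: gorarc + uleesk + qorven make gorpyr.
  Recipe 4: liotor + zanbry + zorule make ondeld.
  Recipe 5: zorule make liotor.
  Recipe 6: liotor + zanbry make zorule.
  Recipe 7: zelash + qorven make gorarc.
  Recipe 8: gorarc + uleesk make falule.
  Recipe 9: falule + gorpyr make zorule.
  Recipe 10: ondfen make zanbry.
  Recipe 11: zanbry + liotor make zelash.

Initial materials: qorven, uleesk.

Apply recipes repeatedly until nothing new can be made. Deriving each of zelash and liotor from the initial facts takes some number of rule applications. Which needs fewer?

zelash: Using Recipe 2, uleesk makes zelash. [1 rule application]
liotor: Using Recipe 2, uleesk makes zelash. Using Recipe 7, zelash and qorven make gorarc. gorarc + uleesk + qorven → gorpyr (Recipe 3). gorarc + uleesk → falule (Recipe 8). Using Recipe 9, falule and gorpyr make zorule. Using Recipe 5, zorule makes liotor. [6 rule applications]
zelash needs fewer.

zelash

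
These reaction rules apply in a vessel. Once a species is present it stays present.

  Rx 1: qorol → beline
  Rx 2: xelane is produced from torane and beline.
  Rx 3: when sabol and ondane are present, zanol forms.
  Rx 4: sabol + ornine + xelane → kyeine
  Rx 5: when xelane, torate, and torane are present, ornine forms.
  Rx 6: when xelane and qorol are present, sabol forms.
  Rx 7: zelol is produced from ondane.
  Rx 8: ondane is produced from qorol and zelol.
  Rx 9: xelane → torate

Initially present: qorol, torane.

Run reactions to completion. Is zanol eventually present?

No

zanol would need sabol and ondane (Rx 3), but ondane never forms.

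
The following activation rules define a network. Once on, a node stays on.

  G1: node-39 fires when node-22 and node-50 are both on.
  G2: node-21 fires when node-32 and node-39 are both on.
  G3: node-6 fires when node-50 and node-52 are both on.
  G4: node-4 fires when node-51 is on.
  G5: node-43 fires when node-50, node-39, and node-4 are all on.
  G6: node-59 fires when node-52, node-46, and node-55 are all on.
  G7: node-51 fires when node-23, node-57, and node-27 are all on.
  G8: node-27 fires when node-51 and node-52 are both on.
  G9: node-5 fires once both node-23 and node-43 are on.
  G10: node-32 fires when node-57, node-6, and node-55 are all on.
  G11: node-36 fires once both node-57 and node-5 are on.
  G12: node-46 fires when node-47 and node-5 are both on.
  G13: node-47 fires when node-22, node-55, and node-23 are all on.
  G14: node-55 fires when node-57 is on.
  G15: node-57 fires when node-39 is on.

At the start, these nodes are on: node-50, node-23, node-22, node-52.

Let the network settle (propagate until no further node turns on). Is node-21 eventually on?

G1: node-22 and node-50 on → node-39 on.
node-50 and node-52 are on, so node-6 fires (G3).
G15: node-39 on → node-57 on.
node-57 is on, so node-55 fires (G14).
node-57, node-6, and node-55 are on, so node-32 fires (G10).
node-32 and node-39 are on, so node-21 fires (G2).

Yes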